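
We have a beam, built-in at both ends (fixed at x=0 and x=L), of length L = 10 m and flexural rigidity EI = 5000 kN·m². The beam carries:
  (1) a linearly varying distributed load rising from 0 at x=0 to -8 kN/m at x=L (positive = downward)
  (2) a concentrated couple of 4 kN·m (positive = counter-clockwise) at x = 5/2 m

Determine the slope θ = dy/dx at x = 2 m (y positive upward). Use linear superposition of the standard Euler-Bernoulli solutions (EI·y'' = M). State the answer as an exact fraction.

θ(2) = 121/18750 rad

Load 1 — triangular load w₀=-8 kN/m (0→w₀ over full span):
  θ_1 = -w₀(2x(L-x)(L-2x)(x+2L)+x²(L-x)²)/(120LEI) = -(-8)·(2·2·(10-2)·(10-2·2)·(2+2·10)+2²·(10-2)²)/(120·10·5000) = 56/9375 rad
Load 2 — applied couple M₀=4 kN·m at a=5/2 m (b=L-a=15/2):
  θ_2 = (R_Ax²/2 - M_Ax)/EI  [x≤a] with R_A=9/20, M_A=-3/4 = ((9/20)·2²/2 - (-3/4)·2)/5000 = 3/6250 rad
Superposition: θ = Σ θ_i = 121/18750 rad ≈ 0.006453 rad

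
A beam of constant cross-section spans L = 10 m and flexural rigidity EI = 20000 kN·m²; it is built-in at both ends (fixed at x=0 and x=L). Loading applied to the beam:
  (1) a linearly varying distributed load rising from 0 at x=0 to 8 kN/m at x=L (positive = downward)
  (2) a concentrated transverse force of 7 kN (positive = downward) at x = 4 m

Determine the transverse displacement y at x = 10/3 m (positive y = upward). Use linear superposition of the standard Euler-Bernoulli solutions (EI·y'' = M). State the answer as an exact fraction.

y(10/3) = -19103/3645000 m

Load 1 — triangular load w₀=8 kN/m (0→w₀ over full span):
  y_1 = -w₀x²(L-x)²(x+2L)/(120LEI) = -8·(10/3)²·(10-(10/3))²·((10/3)+2·10)/(120·10·20000) = -14/3645 m
Load 2 — point force P=7 kN at a=4 m (b=L-a=6):
  y_2 = -Pb²x²(3aL-(3a+b)x)/(6L³EI)  [x≤a] = -7·6²·(10/3)²·(3·4·10-(3·4+6)·(10/3))/(6·10³·20000) = -7/5000 m
Superposition: y = Σ y_i = -19103/3645000 m ≈ -0.005241 m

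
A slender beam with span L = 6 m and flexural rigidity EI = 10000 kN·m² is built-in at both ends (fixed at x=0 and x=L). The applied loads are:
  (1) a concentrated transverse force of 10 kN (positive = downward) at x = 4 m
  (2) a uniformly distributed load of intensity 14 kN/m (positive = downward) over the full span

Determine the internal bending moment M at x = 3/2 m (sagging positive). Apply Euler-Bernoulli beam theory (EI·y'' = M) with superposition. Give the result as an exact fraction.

M(3/2) = 169/36 kN·m

Load 1 — point force P=10 kN at a=4 m (b=L-a=2):
  M_1 = Pb²(3a+b)x/L³ - Pab²/L²  [x≤a] = 10·2²·(3·4+2)·(3/2)/6³ - 10·4·2²/6² = -5/9 kN·m
Load 2 — uniform load w=14 kN/m over full span:
  M_2 = wLx/2 - wL²/12 - wx²/2 = 14·6·(3/2)/2 - 14·6²/12 - 14·(3/2)²/2 = 21/4 kN·m
Superposition: M = Σ M_i = 169/36 kN·m ≈ 4.694444 kN·m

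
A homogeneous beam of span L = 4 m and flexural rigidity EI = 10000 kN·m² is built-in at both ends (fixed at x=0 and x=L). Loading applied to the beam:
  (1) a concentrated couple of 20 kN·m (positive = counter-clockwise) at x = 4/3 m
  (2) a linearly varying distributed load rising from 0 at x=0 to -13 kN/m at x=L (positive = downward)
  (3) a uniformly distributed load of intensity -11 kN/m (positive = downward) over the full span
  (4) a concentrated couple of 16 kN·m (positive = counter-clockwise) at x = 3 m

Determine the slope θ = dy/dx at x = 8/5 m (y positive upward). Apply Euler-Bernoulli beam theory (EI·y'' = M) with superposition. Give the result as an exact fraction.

θ(8/5) = 451/781250 rad

Load 1 — applied couple M₀=20 kN·m at a=4/3 m (b=L-a=8/3):
  θ_1 = (R_Ax²/2 - M_Ax - M₀(x-a))/EI  [x>a] with R_A=20/3, M_A=0 = ((20/3)·(8/5)²/2 - 0·(8/5) - 20·((8/5)-(4/3)))/10000 = 1/3125 rad
Load 2 — triangular load w₀=-13 kN/m (0→w₀ over full span):
  θ_2 = -w₀(2x(L-x)(L-2x)(x+2L)+x²(L-x)²)/(120LEI) = -(-13)·(2·(8/5)·(4-(8/5))·(4-2·(8/5))·((8/5)+2·4)+(8/5)²·(4-(8/5))²)/(120·4·10000) = 78/390625 rad
Load 3 — uniform load w=-11 kN/m over full span:
  θ_3 = -wx(L-x)(L-2x)/(12EI) = -(-11)·(8/5)·(4-(8/5))·(4-2·(8/5))/(12·10000) = 22/78125 rad
Load 4 — applied couple M₀=16 kN·m at a=3 m (b=L-a=1):
  θ_4 = (R_Ax²/2 - M_Ax)/EI  [x≤a] with R_A=9/2, M_A=5 = ((9/2)·(8/5)²/2 - 5·(8/5))/10000 = -7/31250 rad
Superposition: θ = Σ θ_i = 451/781250 rad ≈ 0.000577 rad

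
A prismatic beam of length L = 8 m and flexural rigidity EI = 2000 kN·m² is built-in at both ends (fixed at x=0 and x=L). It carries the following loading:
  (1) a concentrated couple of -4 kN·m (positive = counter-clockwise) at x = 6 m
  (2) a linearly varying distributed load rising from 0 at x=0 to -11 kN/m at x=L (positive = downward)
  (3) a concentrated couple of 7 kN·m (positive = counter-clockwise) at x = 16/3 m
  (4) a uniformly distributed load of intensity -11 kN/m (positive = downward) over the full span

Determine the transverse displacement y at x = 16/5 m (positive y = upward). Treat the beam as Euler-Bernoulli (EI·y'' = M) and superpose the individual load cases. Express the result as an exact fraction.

y(16/5) = 1386842/17578125 m

Load 1 — applied couple M₀=-4 kN·m at a=6 m (b=L-a=2):
  y_1 = (R_Ax³/6 - M_Ax²/2)/EI  [x≤a] with R_A=-9/16, M_A=-5/4 = ((-9/16)·(16/5)³/6 - (-5/4)·(16/5)²/2)/2000 = 26/15625 m
Load 2 — triangular load w₀=-11 kN/m (0→w₀ over full span):
  y_2 = -w₀x²(L-x)²(x+2L)/(120LEI) = -(-11)·(16/5)²·(8-(16/5))²·((16/5)+2·8)/(120·8·2000) = 50688/1953125 m
Load 3 — applied couple M₀=7 kN·m at a=16/3 m (b=L-a=8/3):
  y_3 = (R_Ax³/6 - M_Ax²/2)/EI  [x≤a] with R_A=7/6, M_A=7/3 = ((7/6)·(16/5)³/6 - (7/3)·(16/5)²/2)/2000 = -392/140625 m
Load 4 — uniform load w=-11 kN/m over full span:
  y_4 = -wx²(L-x)²/(24EI) = -(-11)·(16/5)²·(8-(16/5))²/(24·2000) = 4224/78125 m
Superposition: y = Σ y_i = 1386842/17578125 m ≈ 0.078896 m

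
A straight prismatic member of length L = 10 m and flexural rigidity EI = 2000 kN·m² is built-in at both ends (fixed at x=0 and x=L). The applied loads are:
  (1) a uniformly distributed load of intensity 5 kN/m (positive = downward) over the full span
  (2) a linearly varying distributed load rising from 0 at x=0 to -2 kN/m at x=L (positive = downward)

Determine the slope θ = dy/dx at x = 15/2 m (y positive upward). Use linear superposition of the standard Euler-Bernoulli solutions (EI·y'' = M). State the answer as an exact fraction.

Load 1 — uniform load w=5 kN/m over full span:
  θ_1 = -wx(L-x)(L-2x)/(12EI) = -5·(15/2)·(10-(15/2))·(10-2·(15/2))/(12·2000) = 5/256 rad
Load 2 — triangular load w₀=-2 kN/m (0→w₀ over full span):
  θ_2 = -w₀(2x(L-x)(L-2x)(x+2L)+x²(L-x)²)/(120LEI) = -(-2)·(2·(15/2)·(10-(15/2))·(10-2·(15/2))·((15/2)+2·10)+(15/2)²·(10-(15/2))²)/(120·10·2000) = -41/10240 rad
Superposition: θ = Σ θ_i = 159/10240 rad ≈ 0.015527 rad

θ(15/2) = 159/10240 rad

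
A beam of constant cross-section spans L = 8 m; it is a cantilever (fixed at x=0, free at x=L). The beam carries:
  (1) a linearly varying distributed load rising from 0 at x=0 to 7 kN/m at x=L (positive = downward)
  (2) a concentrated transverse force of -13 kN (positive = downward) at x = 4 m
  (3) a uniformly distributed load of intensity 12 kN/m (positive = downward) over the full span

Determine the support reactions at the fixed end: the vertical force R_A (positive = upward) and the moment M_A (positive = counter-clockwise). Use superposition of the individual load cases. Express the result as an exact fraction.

R_A = 111 kN, M_A = 1444/3 kN·m

Load 1 — triangular load w₀=7 kN/m (0→w₀ over full span):
  R_A = w₀L/2 = 7·8/2 = 28 kN
  M_A = w₀L²/3 = 7·8²/3 = 448/3 kN·m
Load 2 — point force P=-13 kN at a=4 m (b=L-a=4):
  R_A = P = (-13) = -13 kN
  M_A = Pa = (-13)·4 = -52 kN·m
Load 3 — uniform load w=12 kN/m over full span:
  R_A = wL = 12·8 = 96 kN
  M_A = wL²/2 = 12·8²/2 = 384 kN·m
Superposition: R_A = 111 kN, M_A = 1444/3 kN·m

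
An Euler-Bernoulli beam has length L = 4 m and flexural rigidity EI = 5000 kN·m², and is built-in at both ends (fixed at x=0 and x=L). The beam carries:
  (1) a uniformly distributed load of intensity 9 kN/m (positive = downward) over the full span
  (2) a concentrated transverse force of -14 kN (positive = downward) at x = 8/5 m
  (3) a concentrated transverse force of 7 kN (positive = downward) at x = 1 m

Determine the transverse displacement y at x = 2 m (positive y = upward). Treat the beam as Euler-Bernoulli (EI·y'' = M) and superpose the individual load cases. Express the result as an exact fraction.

y(2) = -2239/3750000 m

Load 1 — uniform load w=9 kN/m over full span:
  y_1 = -wx²(L-x)²/(24EI) = -9·2²·(4-2)²/(24·5000) = -3/2500 m
Load 2 — point force P=-14 kN at a=8/5 m (b=L-a=12/5):
  y_2 = -Pa²(L-x)²(3bL-(3b+a)(L-x))/(6L³EI)  [x>a] = -(-14)·(8/5)²·(4-2)²·(3·(12/5)·4-(3·(12/5)+(8/5))·(4-2))/(6·4³·5000) = 196/234375 m
Load 3 — point force P=7 kN at a=1 m (b=L-a=3):
  y_3 = -Pa²(L-x)²(3bL-(3b+a)(L-x))/(6L³EI)  [x>a] = -7·1²·(4-2)²·(3·3·4-(3·3+1)·(4-2))/(6·4³·5000) = -7/30000 m
Superposition: y = Σ y_i = -2239/3750000 m ≈ -0.000597 m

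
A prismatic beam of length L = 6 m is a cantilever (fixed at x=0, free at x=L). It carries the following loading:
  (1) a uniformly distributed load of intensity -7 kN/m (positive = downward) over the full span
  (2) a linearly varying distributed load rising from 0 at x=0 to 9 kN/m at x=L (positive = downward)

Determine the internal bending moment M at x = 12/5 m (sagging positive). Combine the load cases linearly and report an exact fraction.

Load 1 — uniform load w=-7 kN/m over full span:
  M_1 = -w(L-x)²/2 = -(-7)·(6-(12/5))²/2 = 1134/25 kN·m
Load 2 — triangular load w₀=9 kN/m (0→w₀ over full span):
  M_2 = w₀Lx/2 - w₀L²/3 - w₀x³/(6L) = 9·6·(12/5)/2 - 9·6²/3 - 9·(12/5)³/(6·6) = -5832/125 kN·m
Superposition: M = Σ M_i = -162/125 kN·m ≈ -1.296000 kN·m

M(12/5) = -162/125 kN·m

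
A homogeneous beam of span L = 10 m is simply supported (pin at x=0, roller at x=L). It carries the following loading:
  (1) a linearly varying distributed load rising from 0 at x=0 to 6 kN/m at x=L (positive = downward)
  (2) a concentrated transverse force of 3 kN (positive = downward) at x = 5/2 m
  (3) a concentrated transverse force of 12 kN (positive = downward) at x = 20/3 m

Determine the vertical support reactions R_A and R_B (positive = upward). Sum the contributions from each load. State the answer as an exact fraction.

Load 1 — triangular load w₀=6 kN/m (0→w₀ over full span):
  R_A = w₀L/6 = 6·10/6 = 10 kN
  R_B = w₀L/3 = 6·10/3 = 20 kN
Load 2 — point force P=3 kN at a=5/2 m (b=L-a=15/2):
  R_A = Pb/L = 3·(15/2)/10 = 9/4 kN
  R_B = Pa/L = 3·(5/2)/10 = 3/4 kN
Load 3 — point force P=12 kN at a=20/3 m (b=L-a=10/3):
  R_A = Pb/L = 12·(10/3)/10 = 4 kN
  R_B = Pa/L = 12·(20/3)/10 = 8 kN
Superposition: R_A = 65/4 kN, R_B = 115/4 kN

R_A = 65/4 kN, R_B = 115/4 kN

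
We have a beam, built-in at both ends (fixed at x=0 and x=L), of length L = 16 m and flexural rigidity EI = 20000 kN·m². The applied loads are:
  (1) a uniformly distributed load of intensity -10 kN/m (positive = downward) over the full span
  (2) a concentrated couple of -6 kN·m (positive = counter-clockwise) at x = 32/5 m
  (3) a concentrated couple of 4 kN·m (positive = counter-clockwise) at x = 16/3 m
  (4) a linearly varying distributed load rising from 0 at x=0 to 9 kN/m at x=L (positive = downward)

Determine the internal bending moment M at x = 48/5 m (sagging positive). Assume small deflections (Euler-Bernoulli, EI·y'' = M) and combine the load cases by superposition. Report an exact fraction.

M(48/5) = -17068/375 kN·m

Load 1 — uniform load w=-10 kN/m over full span:
  M_1 = wLx/2 - wL²/12 - wx²/2 = (-10)·16·(48/5)/2 - (-10)·16²/12 - (-10)·(48/5)²/2 = -1408/15 kN·m
Load 2 — applied couple M₀=-6 kN·m at a=32/5 m (b=L-a=48/5):
  M_2 = R_Ax - M_A - M₀  [x>a] with R_A=-27/50, M_A=-18/25 = (-27/50)·(48/5) - (-18/25) - (-6) = 192/125 kN·m
Load 3 — applied couple M₀=4 kN·m at a=16/3 m (b=L-a=32/3):
  M_3 = R_Ax - M_A - M₀  [x>a] with R_A=1/3, M_A=0 = (1/3)·(48/5) - 0 - 4 = -4/5 kN·m
Load 4 — triangular load w₀=9 kN/m (0→w₀ over full span):
  M_4 = 3w₀Lx/20 - w₀L²/30 - w₀x³/(6L) = 3·9·16·(48/5)/20 - 9·16²/30 - 9·(48/5)³/(6·16) = 5952/125 kN·m
Superposition: M = Σ M_i = -17068/375 kN·m ≈ -45.514667 kN·m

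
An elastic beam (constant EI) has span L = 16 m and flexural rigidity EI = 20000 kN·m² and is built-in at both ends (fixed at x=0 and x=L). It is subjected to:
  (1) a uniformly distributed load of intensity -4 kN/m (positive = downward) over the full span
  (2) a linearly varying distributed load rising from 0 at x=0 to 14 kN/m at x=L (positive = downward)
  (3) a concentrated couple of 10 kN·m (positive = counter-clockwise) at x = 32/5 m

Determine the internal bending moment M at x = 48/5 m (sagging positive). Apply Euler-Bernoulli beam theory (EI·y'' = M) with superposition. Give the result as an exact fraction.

M(48/5) = 12736/375 kN·m

Load 1 — uniform load w=-4 kN/m over full span:
  M_1 = wLx/2 - wL²/12 - wx²/2 = (-4)·16·(48/5)/2 - (-4)·16²/12 - (-4)·(48/5)²/2 = -2816/75 kN·m
Load 2 — triangular load w₀=14 kN/m (0→w₀ over full span):
  M_2 = 3w₀Lx/20 - w₀L²/30 - w₀x³/(6L) = 3·14·16·(48/5)/20 - 14·16²/30 - 14·(48/5)³/(6·16) = 27776/375 kN·m
Load 3 — applied couple M₀=10 kN·m at a=32/5 m (b=L-a=48/5):
  M_3 = R_Ax - M_A - M₀  [x>a] with R_A=9/10, M_A=6/5 = (9/10)·(48/5) - (6/5) - 10 = -64/25 kN·m
Superposition: M = Σ M_i = 12736/375 kN·m ≈ 33.962667 kN·m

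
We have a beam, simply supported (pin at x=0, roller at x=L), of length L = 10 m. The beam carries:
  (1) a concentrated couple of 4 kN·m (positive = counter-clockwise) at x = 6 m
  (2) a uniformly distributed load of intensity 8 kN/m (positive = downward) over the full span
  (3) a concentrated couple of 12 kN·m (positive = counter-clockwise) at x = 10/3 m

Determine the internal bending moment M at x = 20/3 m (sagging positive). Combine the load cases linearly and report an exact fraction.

M(20/3) = 752/9 kN·m

Load 1 — applied couple M₀=4 kN·m at a=6 m (b=L-a=4):
  M_1 = M₀x/L - M₀  [x>a] = 4·(20/3)/10 - 4 = -4/3 kN·m
Load 2 — uniform load w=8 kN/m over full span:
  M_2 = wx(L-x)/2 = 8·(20/3)·(10-(20/3))/2 = 800/9 kN·m
Load 3 — applied couple M₀=12 kN·m at a=10/3 m (b=L-a=20/3):
  M_3 = M₀x/L - M₀  [x>a] = 12·(20/3)/10 - 12 = -4 kN·m
Superposition: M = Σ M_i = 752/9 kN·m ≈ 83.555556 kN·m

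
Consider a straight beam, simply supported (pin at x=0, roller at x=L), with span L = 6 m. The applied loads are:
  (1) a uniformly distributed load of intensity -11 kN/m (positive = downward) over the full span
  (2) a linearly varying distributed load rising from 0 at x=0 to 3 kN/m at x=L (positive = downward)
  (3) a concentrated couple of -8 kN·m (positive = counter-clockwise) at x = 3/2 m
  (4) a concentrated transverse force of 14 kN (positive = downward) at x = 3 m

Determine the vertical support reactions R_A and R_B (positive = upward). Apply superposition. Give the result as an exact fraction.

R_A = -73/3 kN, R_B = -56/3 kN

Load 1 — uniform load w=-11 kN/m over full span:
  R_A = wL/2 = (-11)·6/2 = -33 kN
  R_B = wL/2 = (-11)·6/2 = -33 kN
Load 2 — triangular load w₀=3 kN/m (0→w₀ over full span):
  R_A = w₀L/6 = 3·6/6 = 3 kN
  R_B = w₀L/3 = 3·6/3 = 6 kN
Load 3 — applied couple M₀=-8 kN·m at a=3/2 m (b=L-a=9/2):
  R_A = M₀/L = (-8)/6 = -4/3 kN
  R_B = -M₀/L = -(-8)/6 = 4/3 kN
Load 4 — point force P=14 kN at a=3 m (b=L-a=3):
  R_A = Pb/L = 14·3/6 = 7 kN
  R_B = Pa/L = 14·3/6 = 7 kN
Superposition: R_A = -73/3 kN, R_B = -56/3 kN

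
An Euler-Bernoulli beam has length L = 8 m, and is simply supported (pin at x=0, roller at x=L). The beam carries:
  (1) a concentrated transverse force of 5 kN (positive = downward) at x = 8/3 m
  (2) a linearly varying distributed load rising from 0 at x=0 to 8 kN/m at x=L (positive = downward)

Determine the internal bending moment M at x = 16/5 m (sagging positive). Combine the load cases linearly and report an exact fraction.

Load 1 — point force P=5 kN at a=8/3 m (b=L-a=16/3):
  M_1 = Pa(L-x)/L  [x>a] = 5·(8/3)·(8-(16/5))/8 = 8 kN·m
Load 2 — triangular load w₀=8 kN/m (0→w₀ over full span):
  M_2 = w₀Lx/6 - w₀x³/(6L) = 8·8·(16/5)/6 - 8·(16/5)³/(6·8) = 3584/125 kN·m
Superposition: M = Σ M_i = 4584/125 kN·m ≈ 36.672000 kN·m

M(16/5) = 4584/125 kN·m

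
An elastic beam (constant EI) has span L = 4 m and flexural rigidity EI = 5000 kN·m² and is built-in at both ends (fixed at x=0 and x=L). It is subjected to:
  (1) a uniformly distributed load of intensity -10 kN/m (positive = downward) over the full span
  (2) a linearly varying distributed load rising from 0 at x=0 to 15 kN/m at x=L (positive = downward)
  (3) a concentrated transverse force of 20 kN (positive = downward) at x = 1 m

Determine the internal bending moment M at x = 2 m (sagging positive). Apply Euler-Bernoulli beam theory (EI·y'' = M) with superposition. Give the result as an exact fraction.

M(2) = 5/6 kN·m

Load 1 — uniform load w=-10 kN/m over full span:
  M_1 = wLx/2 - wL²/12 - wx²/2 = (-10)·4·2/2 - (-10)·4²/12 - (-10)·2²/2 = -20/3 kN·m
Load 2 — triangular load w₀=15 kN/m (0→w₀ over full span):
  M_2 = 3w₀Lx/20 - w₀L²/30 - w₀x³/(6L) = 3·15·4·2/20 - 15·4²/30 - 15·2³/(6·4) = 5 kN·m
Load 3 — point force P=20 kN at a=1 m (b=L-a=3):
  M_3 = Pa²(a+3b)(L-x)/L³ - Pa²b/L²  [x>a] = 20·1²·(1+3·3)·(4-2)/4³ - 20·1²·3/4² = 5/2 kN·m
Superposition: M = Σ M_i = 5/6 kN·m ≈ 0.833333 kN·m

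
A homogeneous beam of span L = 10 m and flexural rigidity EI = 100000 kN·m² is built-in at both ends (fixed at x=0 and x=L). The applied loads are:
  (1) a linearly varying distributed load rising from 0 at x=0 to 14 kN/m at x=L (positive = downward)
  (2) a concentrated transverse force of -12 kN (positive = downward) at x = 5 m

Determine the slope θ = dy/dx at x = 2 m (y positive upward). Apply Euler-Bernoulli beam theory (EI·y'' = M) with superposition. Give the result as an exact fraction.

θ(2) = -257/750000 rad

Load 1 — triangular load w₀=14 kN/m (0→w₀ over full span):
  θ_1 = -w₀(2x(L-x)(L-2x)(x+2L)+x²(L-x)²)/(120LEI) = -14·(2·2·(10-2)·(10-2·2)·(2+2·10)+2²·(10-2)²)/(120·10·100000) = -49/93750 rad
Load 2 — point force P=-12 kN at a=5 m (b=L-a=5):
  θ_2 = -Pb²x(2aL-(3a+b)x)/(2L³EI)  [x≤a] = -(-12)·5²·2·(2·5·10-(3·5+5)·2)/(2·10³·100000) = 9/50000 rad
Superposition: θ = Σ θ_i = -257/750000 rad ≈ -0.000343 rad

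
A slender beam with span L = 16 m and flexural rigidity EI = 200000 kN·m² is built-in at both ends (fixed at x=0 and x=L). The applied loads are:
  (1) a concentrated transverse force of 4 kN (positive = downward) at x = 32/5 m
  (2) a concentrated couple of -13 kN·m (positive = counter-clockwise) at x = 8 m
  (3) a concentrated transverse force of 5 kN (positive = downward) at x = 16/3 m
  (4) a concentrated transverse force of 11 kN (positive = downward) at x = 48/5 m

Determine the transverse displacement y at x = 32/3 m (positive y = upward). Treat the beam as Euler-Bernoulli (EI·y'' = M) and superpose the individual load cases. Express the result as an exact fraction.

Load 1 — point force P=4 kN at a=32/5 m (b=L-a=48/5):
  y_1 = -Pa²(L-x)²(3bL-(3b+a)(L-x))/(6L³EI)  [x>a] = -4·(32/5)²·(16-(32/3))²·(3·(48/5)·16-(3·(48/5)+(32/5))·(16-(32/3)))/(6·16³·200000) = -8192/31640625 m
Load 2 — applied couple M₀=-13 kN·m at a=8 m (b=L-a=8):
  y_2 = (R_Ax³/6 - M_Ax²/2 - M₀(x-a)²/2)/EI  [x>a] with R_A=-39/32, M_A=-13/4 = ((-39/32)·(32/3)³/6 - (-13/4)·(32/3)²/2 - (-13)·((32/3)-8)²/2)/200000 = -13/168750 m
Load 3 — point force P=5 kN at a=16/3 m (b=L-a=32/3):
  y_3 = -Pa²(L-x)²(3bL-(3b+a)(L-x))/(6L³EI)  [x>a] = -5·(16/3)²·(16-(32/3))²·(3·(32/3)·16-(3·(32/3)+(16/3))·(16-(32/3)))/(6·16³·200000) = -352/1366875 m
Load 4 — point force P=11 kN at a=48/5 m (b=L-a=32/5):
  y_4 = -Pa²(L-x)²(3bL-(3b+a)(L-x))/(6L³EI)  [x>a] = -11·(48/5)²·(16-(32/3))²·(3·(32/5)·16-(3·(32/5)+(48/5))·(16-(32/3)))/(6·16³·200000) = -352/390625 m
Superposition: y = Σ y_i = -2553641/1708593750 m ≈ -0.001495 m

y(32/3) = -2553641/1708593750 m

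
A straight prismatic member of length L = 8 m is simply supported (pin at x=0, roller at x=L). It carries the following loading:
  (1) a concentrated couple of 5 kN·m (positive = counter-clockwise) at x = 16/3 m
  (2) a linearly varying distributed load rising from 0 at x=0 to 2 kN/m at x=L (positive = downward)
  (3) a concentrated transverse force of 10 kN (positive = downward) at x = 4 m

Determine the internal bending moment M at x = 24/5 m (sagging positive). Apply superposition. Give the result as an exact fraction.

M(24/5) = 3399/125 kN·m

Load 1 — applied couple M₀=5 kN·m at a=16/3 m (b=L-a=8/3):
  M_1 = M₀x/L  [x≤a] = 5·(24/5)/8 = 3 kN·m
Load 2 — triangular load w₀=2 kN/m (0→w₀ over full span):
  M_2 = w₀Lx/6 - w₀x³/(6L) = 2·8·(24/5)/6 - 2·(24/5)³/(6·8) = 1024/125 kN·m
Load 3 — point force P=10 kN at a=4 m (b=L-a=4):
  M_3 = Pa(L-x)/L  [x>a] = 10·4·(8-(24/5))/8 = 16 kN·m
Superposition: M = Σ M_i = 3399/125 kN·m ≈ 27.192000 kN·m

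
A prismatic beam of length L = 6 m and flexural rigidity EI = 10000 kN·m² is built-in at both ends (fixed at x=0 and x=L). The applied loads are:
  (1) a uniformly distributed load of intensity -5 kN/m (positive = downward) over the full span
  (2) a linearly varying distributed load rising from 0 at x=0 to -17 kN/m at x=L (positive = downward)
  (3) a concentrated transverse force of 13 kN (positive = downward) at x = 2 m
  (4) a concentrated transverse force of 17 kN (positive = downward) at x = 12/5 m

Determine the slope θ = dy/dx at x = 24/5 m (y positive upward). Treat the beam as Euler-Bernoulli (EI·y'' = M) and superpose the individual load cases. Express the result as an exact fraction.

θ(24/5) = -57931/46875000 rad

Load 1 — uniform load w=-5 kN/m over full span:
  θ_1 = -wx(L-x)(L-2x)/(12EI) = -(-5)·(24/5)·(6-(24/5))·(6-2·(24/5))/(12·10000) = -27/31250 rad
Load 2 — triangular load w₀=-17 kN/m (0→w₀ over full span):
  θ_2 = -w₀(2x(L-x)(L-2x)(x+2L)+x²(L-x)²)/(120LEI) = -(-17)·(2·(24/5)·(6-(24/5))·(6-2·(24/5))·((24/5)+2·6)+(24/5)²·(6-(24/5))²)/(120·6·10000) = -612/390625 rad
Load 3 — point force P=13 kN at a=2 m (b=L-a=4):
  θ_3 = Pa²(L-x)(2bL-(3b+a)(L-x))/(2L³EI)  [x>a] = 13·2²·(6-(24/5))·(2·4·6-(3·4+2)·(6-(24/5)))/(2·6³·10000) = 169/375000 rad
Load 4 — point force P=17 kN at a=12/5 m (b=L-a=18/5):
  θ_4 = Pa²(L-x)(2bL-(3b+a)(L-x))/(2L³EI)  [x>a] = 17·(12/5)²·(6-(24/5))·(2·(18/5)·6-(3·(18/5)+(12/5))·(6-(24/5)))/(2·6³·10000) = 2907/3906250 rad
Superposition: θ = Σ θ_i = -57931/46875000 rad ≈ -0.001236 rad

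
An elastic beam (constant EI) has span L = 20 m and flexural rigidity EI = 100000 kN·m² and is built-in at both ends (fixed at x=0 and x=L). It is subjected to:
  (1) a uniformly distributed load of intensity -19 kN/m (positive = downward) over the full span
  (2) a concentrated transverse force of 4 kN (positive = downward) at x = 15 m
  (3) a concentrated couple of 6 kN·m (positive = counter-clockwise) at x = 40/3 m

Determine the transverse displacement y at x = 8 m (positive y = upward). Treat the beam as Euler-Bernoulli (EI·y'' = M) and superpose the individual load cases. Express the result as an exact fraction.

Load 1 — uniform load w=-19 kN/m over full span:
  y_1 = -wx²(L-x)²/(24EI) = -(-19)·8²·(20-8)²/(24·100000) = 228/3125 m
Load 2 — point force P=4 kN at a=15 m (b=L-a=5):
  y_2 = -Pb²x²(3aL-(3a+b)x)/(6L³EI)  [x≤a] = -4·5²·8²·(3·15·20-(3·15+5)·8)/(6·20³·100000) = -1/1500 m
Load 3 — applied couple M₀=6 kN·m at a=40/3 m (b=L-a=20/3):
  y_3 = (R_Ax³/6 - M_Ax²/2)/EI  [x≤a] with R_A=2/5, M_A=2 = ((2/5)·8³/6 - 2·8²/2)/100000 = -14/46875 m
Superposition: y = Σ y_i = 13499/187500 m ≈ 0.071995 m

y(8) = 13499/187500 m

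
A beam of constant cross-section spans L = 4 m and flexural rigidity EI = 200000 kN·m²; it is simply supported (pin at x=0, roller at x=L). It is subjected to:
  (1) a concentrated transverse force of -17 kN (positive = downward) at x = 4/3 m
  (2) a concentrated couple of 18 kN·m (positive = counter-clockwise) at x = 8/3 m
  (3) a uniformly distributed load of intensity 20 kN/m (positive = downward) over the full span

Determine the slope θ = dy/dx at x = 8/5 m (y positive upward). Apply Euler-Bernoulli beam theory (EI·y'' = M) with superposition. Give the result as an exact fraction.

Load 1 — point force P=-17 kN at a=4/3 m (b=L-a=8/3):
  θ_1 = -Pa(2L²-6Lx+3x²+a²)/(6LEI)  [x>a] = -(-17)·(4/3)·(2·4²-6·4·(8/5)+3·(8/5)²+(4/3)²)/(6·4·200000) = 731/50625000 rad
Load 2 — applied couple M₀=18 kN·m at a=8/3 m (b=L-a=4/3):
  θ_2 = (M₀x²/(2L)+C₁)/EI  [x≤a] with C₁=M₀(3b²-L²)/(6L)=-8 = (18·(8/5)²/(2·4)+(-8))/200000 = -7/625000 rad
Load 3 — uniform load w=20 kN/m over full span:
  θ_3 = -w(L³-6Lx²+4x³)/(24EI) = -20·(4³-6·4·(8/5)²+4·(8/5)³)/(24·200000) = -37/468750 rad
Superposition: θ = Σ θ_i = -479/6328125 rad ≈ -0.000076 rad

θ(8/5) = -479/6328125 rad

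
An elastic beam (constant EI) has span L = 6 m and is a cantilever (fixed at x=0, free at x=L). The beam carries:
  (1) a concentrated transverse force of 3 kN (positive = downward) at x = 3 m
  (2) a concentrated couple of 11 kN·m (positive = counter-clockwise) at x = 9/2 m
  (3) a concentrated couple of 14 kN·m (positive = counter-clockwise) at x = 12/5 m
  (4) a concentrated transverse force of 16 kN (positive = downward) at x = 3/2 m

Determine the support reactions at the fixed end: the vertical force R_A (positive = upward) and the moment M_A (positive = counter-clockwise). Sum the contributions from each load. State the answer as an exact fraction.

R_A = 19 kN, M_A = 8 kN·m

Load 1 — point force P=3 kN at a=3 m (b=L-a=3):
  R_A = P = 3 kN
  M_A = Pa = 3·3 = 9 kN·m
Load 2 — applied couple M₀=11 kN·m at a=9/2 m (b=L-a=3/2):
  R_A = 0 kN
  M_A = -M₀ = -11 kN·m
Load 3 — applied couple M₀=14 kN·m at a=12/5 m (b=L-a=18/5):
  R_A = 0 kN
  M_A = -M₀ = -14 kN·m
Load 4 — point force P=16 kN at a=3/2 m (b=L-a=9/2):
  R_A = P = 16 kN
  M_A = Pa = 16·(3/2) = 24 kN·m
Superposition: R_A = 19 kN, M_A = 8 kN·m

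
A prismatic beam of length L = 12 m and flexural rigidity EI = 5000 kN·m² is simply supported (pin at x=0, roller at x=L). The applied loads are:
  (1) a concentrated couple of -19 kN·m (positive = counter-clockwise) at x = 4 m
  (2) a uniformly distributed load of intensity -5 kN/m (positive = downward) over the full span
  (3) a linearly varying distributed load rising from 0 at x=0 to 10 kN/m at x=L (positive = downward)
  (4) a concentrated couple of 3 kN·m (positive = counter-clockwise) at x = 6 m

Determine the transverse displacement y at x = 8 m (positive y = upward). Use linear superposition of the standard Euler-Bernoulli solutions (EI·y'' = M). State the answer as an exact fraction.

y(8) = -7/300 m

Load 1 — applied couple M₀=-19 kN·m at a=4 m (b=L-a=8):
  y_1 = (M₀x³/(6L)-M₀(x-a)²/2+C₁x)/EI  [x>a] with C₁=M₀(3b²-L²)/(6L)=-38/3 = ((-19)·8³/(6·12)-(-19)·(8-4)²/2+(-38/3)·8)/5000 = -19/1125 m
Load 2 — uniform load w=-5 kN/m over full span:
  y_2 = -wx(L³-2Lx²+x³)/(24EI) = -(-5)·8·(12³-2·12·8²+8³)/(24·5000) = 88/375 m
Load 3 — triangular load w₀=10 kN/m (0→w₀ over full span):
  y_3 = -w₀x(7L⁴-10L²x²+3x⁴)/(360LEI) = -10·8·(7·12⁴-10·12²·8²+3·8⁴)/(360·12·5000) = -272/1125 m
Load 4 — applied couple M₀=3 kN·m at a=6 m (b=L-a=6):
  y_4 = (M₀x³/(6L)-M₀(x-a)²/2+C₁x)/EI  [x>a] with C₁=M₀(3b²-L²)/(6L)=-3/2 = (3·8³/(6·12)-3·(8-6)²/2+(-3/2)·8)/5000 = 1/1500 m
Superposition: y = Σ y_i = -7/300 m ≈ -0.023333 m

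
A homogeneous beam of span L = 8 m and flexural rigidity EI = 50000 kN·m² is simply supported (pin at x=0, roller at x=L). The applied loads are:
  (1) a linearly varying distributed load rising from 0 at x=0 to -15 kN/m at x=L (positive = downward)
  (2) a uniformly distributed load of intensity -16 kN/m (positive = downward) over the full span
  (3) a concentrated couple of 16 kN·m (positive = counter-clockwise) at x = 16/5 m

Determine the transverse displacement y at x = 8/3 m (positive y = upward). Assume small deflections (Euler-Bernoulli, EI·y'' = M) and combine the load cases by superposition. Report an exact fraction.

Load 1 — triangular load w₀=-15 kN/m (0→w₀ over full span):
  y_1 = -w₀x(7L⁴-10L²x²+3x⁴)/(360LEI) = -(-15)·(8/3)·(7·8⁴-10·8²·(8/3)²+3·(8/3)⁴)/(360·8·50000) = 1024/151875 m
Load 2 — uniform load w=-16 kN/m over full span:
  y_2 = -wx(L³-2Lx²+x³)/(24EI) = -(-16)·(8/3)·(8³-2·8·(8/3)²+(8/3)³)/(24·50000) = 11264/759375 m
Load 3 — applied couple M₀=16 kN·m at a=16/5 m (b=L-a=24/5):
  y_3 = (M₀x³/(6L)+C₁x)/EI  [x≤a] with C₁=M₀(3b²-L²)/(6L)=128/75 = (16·(8/3)³/(6·8)+(128/75)·(8/3))/50000 = 1376/6328125 m
Superposition: y = Σ y_i = 413728/18984375 m ≈ 0.021793 m

y(8/3) = 413728/18984375 m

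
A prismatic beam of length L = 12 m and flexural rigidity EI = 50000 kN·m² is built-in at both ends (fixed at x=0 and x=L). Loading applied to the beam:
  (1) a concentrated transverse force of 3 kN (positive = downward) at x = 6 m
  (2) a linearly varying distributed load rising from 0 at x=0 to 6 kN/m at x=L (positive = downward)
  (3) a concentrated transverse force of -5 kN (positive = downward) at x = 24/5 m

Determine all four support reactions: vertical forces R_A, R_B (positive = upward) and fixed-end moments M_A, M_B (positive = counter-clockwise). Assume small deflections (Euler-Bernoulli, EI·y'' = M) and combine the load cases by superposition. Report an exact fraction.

Load 1 — point force P=3 kN at a=6 m (b=L-a=6):
  R_A = Pb²(3a+b)/L³ = 3·6²·(3·6+6)/12³ = 3/2 kN
  M_A = Pab²/L² = 3·6·6²/12² = 9/2 kN·m
  R_B = Pa²(a+3b)/L³ = 3·6²·(6+3·6)/12³ = 3/2 kN
  M_B = -Pa²b/L² = -3·6²·6/12² = -9/2 kN·m
Load 2 — triangular load w₀=6 kN/m (0→w₀ over full span):
  R_A = 3w₀L/20 = 3·6·12/20 = 54/5 kN
  M_A = w₀L²/30 = 6·12²/30 = 144/5 kN·m
  R_B = 7w₀L/20 = 7·6·12/20 = 126/5 kN
  M_B = -w₀L²/20 = -6·12²/20 = -216/5 kN·m
Load 3 — point force P=-5 kN at a=24/5 m (b=L-a=36/5):
  R_A = Pb²(3a+b)/L³ = (-5)·(36/5)²·(3·(24/5)+(36/5))/12³ = -81/25 kN
  M_A = Pab²/L² = (-5)·(24/5)·(36/5)²/12² = -216/25 kN·m
  R_B = Pa²(a+3b)/L³ = (-5)·(24/5)²·((24/5)+3·(36/5))/12³ = -44/25 kN
  M_B = -Pa²b/L² = -(-5)·(24/5)²·(36/5)/12² = 144/25 kN·m
Superposition: R_A = 453/50 kN, M_A = 1233/50 kN·m, R_B = 1247/50 kN, M_B = -2097/50 kN·m

R_A = 453/50 kN, M_A = 1233/50 kN·m, R_B = 1247/50 kN, M_B = -2097/50 kN·m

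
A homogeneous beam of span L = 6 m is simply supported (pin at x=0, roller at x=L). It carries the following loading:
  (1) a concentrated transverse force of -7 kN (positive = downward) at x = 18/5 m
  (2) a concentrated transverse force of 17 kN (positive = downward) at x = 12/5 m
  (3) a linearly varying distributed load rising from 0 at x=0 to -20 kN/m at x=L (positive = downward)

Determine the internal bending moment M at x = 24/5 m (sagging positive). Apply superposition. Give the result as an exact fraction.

Load 1 — point force P=-7 kN at a=18/5 m (b=L-a=12/5):
  M_1 = Pa(L-x)/L  [x>a] = (-7)·(18/5)·(6-(24/5))/6 = -126/25 kN·m
Load 2 — point force P=17 kN at a=12/5 m (b=L-a=18/5):
  M_2 = Pa(L-x)/L  [x>a] = 17·(12/5)·(6-(24/5))/6 = 204/25 kN·m
Load 3 — triangular load w₀=-20 kN/m (0→w₀ over full span):
  M_3 = w₀Lx/6 - w₀x³/(6L) = (-20)·6·(24/5)/6 - (-20)·(24/5)³/(6·6) = -864/25 kN·m
Superposition: M = Σ M_i = -786/25 kN·m ≈ -31.440000 kN·m

M(24/5) = -786/25 kN·m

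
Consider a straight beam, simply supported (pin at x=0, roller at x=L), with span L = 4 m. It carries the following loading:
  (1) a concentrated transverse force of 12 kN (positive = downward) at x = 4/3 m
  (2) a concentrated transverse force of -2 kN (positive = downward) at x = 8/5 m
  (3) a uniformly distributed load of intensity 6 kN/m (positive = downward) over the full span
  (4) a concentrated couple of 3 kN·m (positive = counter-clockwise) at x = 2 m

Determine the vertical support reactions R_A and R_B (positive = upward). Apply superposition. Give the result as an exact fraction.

R_A = 391/20 kN, R_B = 289/20 kN

Load 1 — point force P=12 kN at a=4/3 m (b=L-a=8/3):
  R_A = Pb/L = 12·(8/3)/4 = 8 kN
  R_B = Pa/L = 12·(4/3)/4 = 4 kN
Load 2 — point force P=-2 kN at a=8/5 m (b=L-a=12/5):
  R_A = Pb/L = (-2)·(12/5)/4 = -6/5 kN
  R_B = Pa/L = (-2)·(8/5)/4 = -4/5 kN
Load 3 — uniform load w=6 kN/m over full span:
  R_A = wL/2 = 6·4/2 = 12 kN
  R_B = wL/2 = 6·4/2 = 12 kN
Load 4 — applied couple M₀=3 kN·m at a=2 m (b=L-a=2):
  R_A = M₀/L = 3/4 kN
  R_B = -M₀/L = -3/4 kN
Superposition: R_A = 391/20 kN, R_B = 289/20 kN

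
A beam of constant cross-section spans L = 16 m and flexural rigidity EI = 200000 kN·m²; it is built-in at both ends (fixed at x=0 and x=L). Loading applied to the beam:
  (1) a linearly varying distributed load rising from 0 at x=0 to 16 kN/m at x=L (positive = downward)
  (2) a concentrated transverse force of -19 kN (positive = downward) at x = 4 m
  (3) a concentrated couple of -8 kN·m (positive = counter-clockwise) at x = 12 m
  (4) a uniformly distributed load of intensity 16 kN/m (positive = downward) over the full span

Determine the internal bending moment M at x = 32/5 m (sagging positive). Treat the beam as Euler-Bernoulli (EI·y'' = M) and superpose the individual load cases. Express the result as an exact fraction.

M(32/5) = 300559/1500 kN·m

Load 1 — triangular load w₀=16 kN/m (0→w₀ over full span):
  M_1 = 3w₀Lx/20 - w₀L²/30 - w₀x³/(6L) = 3·16·16·(32/5)/20 - 16·16²/30 - 16·(32/5)³/(6·16) = 8192/125 kN·m
Load 2 — point force P=-19 kN at a=4 m (b=L-a=12):
  M_2 = Pa²(a+3b)(L-x)/L³ - Pa²b/L²  [x>a] = (-19)·4²·(4+3·12)·(16-(32/5))/16³ - (-19)·4²·12/16² = -57/4 kN·m
Load 3 — applied couple M₀=-8 kN·m at a=12 m (b=L-a=4):
  M_3 = R_Ax - M_A  [x≤a] with R_A=-9/16, M_A=-5/2 = (-9/16)·(32/5) - (-5/2) = -11/10 kN·m
Load 4 — uniform load w=16 kN/m over full span:
  M_4 = wLx/2 - wL²/12 - wx²/2 = 16·16·(32/5)/2 - 16·16²/12 - 16·(32/5)²/2 = 11264/75 kN·m
Superposition: M = Σ M_i = 300559/1500 kN·m ≈ 200.372667 kN·m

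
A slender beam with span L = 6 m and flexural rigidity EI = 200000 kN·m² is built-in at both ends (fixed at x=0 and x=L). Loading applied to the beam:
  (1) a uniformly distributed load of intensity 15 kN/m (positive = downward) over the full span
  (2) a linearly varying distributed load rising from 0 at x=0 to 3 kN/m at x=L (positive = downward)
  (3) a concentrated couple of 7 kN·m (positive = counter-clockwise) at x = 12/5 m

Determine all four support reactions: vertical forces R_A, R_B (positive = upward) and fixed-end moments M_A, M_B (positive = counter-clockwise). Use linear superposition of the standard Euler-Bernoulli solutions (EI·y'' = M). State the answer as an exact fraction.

R_A = 2469/50 kN, M_A = 1236/25 kN·m, R_B = 2481/50 kN, M_B = -1204/25 kN·m

Load 1 — uniform load w=15 kN/m over full span:
  R_A = wL/2 = 15·6/2 = 45 kN
  M_A = wL²/12 = 15·6²/12 = 45 kN·m
  R_B = wL/2 = 15·6/2 = 45 kN
  M_B = -wL²/12 = -15·6²/12 = -45 kN·m
Load 2 — triangular load w₀=3 kN/m (0→w₀ over full span):
  R_A = 3w₀L/20 = 3·3·6/20 = 27/10 kN
  M_A = w₀L²/30 = 3·6²/30 = 18/5 kN·m
  R_B = 7w₀L/20 = 7·3·6/20 = 63/10 kN
  M_B = -w₀L²/20 = -3·6²/20 = -27/5 kN·m
Load 3 — applied couple M₀=7 kN·m at a=12/5 m (b=L-a=18/5):
  R_A = 6M₀ab/L³ = 6·7·(12/5)·(18/5)/6³ = 42/25 kN
  M_A = M₀b(2a-b)/L² = 7·(18/5)·(2·(12/5)-(18/5))/6² = 21/25 kN·m
  R_B = -6M₀ab/L³ = -6·7·(12/5)·(18/5)/6³ = -42/25 kN
  M_B = M₀a(2b-a)/L² = 7·(12/5)·(2·(18/5)-(12/5))/6² = 56/25 kN·m
Superposition: R_A = 2469/50 kN, M_A = 1236/25 kN·m, R_B = 2481/50 kN, M_B = -1204/25 kN·m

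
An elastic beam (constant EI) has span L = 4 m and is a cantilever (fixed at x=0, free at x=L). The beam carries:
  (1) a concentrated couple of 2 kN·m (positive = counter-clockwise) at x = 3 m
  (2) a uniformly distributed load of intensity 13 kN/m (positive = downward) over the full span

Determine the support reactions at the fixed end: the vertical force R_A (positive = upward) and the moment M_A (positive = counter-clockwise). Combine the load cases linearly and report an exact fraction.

Load 1 — applied couple M₀=2 kN·m at a=3 m (b=L-a=1):
  R_A = 0 kN
  M_A = -M₀ = -2 kN·m
Load 2 — uniform load w=13 kN/m over full span:
  R_A = wL = 13·4 = 52 kN
  M_A = wL²/2 = 13·4²/2 = 104 kN·m
Superposition: R_A = 52 kN, M_A = 102 kN·m

R_A = 52 kN, M_A = 102 kN·m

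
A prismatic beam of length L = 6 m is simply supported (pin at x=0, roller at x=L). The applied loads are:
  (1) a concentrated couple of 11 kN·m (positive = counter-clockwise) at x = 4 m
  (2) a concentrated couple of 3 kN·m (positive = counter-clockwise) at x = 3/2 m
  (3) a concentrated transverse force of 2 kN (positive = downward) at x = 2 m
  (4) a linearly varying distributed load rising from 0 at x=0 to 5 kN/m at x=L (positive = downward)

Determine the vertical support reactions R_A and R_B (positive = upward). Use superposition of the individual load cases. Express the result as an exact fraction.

R_A = 26/3 kN, R_B = 25/3 kN

Load 1 — applied couple M₀=11 kN·m at a=4 m (b=L-a=2):
  R_A = M₀/L = 11/6 kN
  R_B = -M₀/L = -11/6 kN
Load 2 — applied couple M₀=3 kN·m at a=3/2 m (b=L-a=9/2):
  R_A = M₀/L = 3/6 = 1/2 kN
  R_B = -M₀/L = -3/6 = -1/2 kN
Load 3 — point force P=2 kN at a=2 m (b=L-a=4):
  R_A = Pb/L = 2·4/6 = 4/3 kN
  R_B = Pa/L = 2·2/6 = 2/3 kN
Load 4 — triangular load w₀=5 kN/m (0→w₀ over full span):
  R_A = w₀L/6 = 5·6/6 = 5 kN
  R_B = w₀L/3 = 5·6/3 = 10 kN
Superposition: R_A = 26/3 kN, R_B = 25/3 kN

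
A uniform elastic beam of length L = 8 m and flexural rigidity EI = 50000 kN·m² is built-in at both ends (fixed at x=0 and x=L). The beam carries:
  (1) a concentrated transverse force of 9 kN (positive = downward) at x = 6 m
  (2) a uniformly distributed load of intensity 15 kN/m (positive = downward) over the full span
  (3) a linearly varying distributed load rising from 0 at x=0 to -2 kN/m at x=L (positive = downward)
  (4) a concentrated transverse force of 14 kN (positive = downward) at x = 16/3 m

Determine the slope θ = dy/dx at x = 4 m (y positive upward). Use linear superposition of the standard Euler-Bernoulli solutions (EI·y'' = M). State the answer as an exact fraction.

Load 1 — point force P=9 kN at a=6 m (b=L-a=2):
  θ_1 = -Pb²x(2aL-(3a+b)x)/(2L³EI)  [x≤a] = -9·2²·4·(2·6·8-(3·6+2)·4)/(2·8³·50000) = -9/200000 rad
Load 2 — uniform load w=15 kN/m over full span:
  θ_2 = -wx(L-x)(L-2x)/(12EI) = -15·4·(8-4)·(8-2·4)/(12·50000) = 0 rad
Load 3 — triangular load w₀=-2 kN/m (0→w₀ over full span):
  θ_3 = -w₀(2x(L-x)(L-2x)(x+2L)+x²(L-x)²)/(120LEI) = -(-2)·(2·4·(8-4)·(8-2·4)·(4+2·8)+4²·(8-4)²)/(120·8·50000) = 1/93750 rad
Load 4 — point force P=14 kN at a=16/3 m (b=L-a=8/3):
  θ_4 = -Pb²x(2aL-(3a+b)x)/(2L³EI)  [x≤a] = -14·(8/3)²·4·(2·(16/3)·8-(3·(16/3)+(8/3))·4)/(2·8³·50000) = -7/84375 rad
Superposition: θ = Σ θ_i = -3167/27000000 rad ≈ -0.000117 rad

θ(4) = -3167/27000000 rad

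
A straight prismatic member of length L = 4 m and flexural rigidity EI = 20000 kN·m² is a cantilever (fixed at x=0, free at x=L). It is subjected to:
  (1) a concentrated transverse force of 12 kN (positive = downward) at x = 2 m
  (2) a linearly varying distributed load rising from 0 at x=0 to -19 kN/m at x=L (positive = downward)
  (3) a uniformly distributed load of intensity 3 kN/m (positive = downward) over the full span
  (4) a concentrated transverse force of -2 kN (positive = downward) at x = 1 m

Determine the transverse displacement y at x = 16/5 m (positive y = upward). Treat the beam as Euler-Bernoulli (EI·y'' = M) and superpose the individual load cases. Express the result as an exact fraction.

y(16/5) = 9196567/937500000 m

Load 1 — point force P=12 kN at a=2 m (b=L-a=2):
  y_1 = -Pa²(3x-a)/(6EI)  [x>a] = -12·2²·(3·(16/5)-2)/(6·20000) = -19/6250 m
Load 2 — triangular load w₀=-19 kN/m (0→w₀ over full span):
  y_2 = (w₀Lx³/12-w₀L²x²/6-w₀x⁵/(120L))/EI = ((-19)·4·(16/5)³/12-(-19)·4²·(16/5)²/6-(-19)·(16/5)⁵/(120·4))/20000 = 475456/29296875 m
Load 3 — uniform load w=3 kN/m over full span:
  y_3 = -wx²(x²-4Lx+6L²)/(24EI) = -3·(16/5)²·((16/5)²-4·4·(16/5)+6·4²)/(24·20000) = -1376/390625 m
Load 4 — point force P=-2 kN at a=1 m (b=L-a=3):
  y_4 = -Pa²(3x-a)/(6EI)  [x>a] = -(-2)·1²·(3·(16/5)-1)/(6·20000) = 43/300000 m
Superposition: y = Σ y_i = 9196567/937500000 m ≈ 0.009810 m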